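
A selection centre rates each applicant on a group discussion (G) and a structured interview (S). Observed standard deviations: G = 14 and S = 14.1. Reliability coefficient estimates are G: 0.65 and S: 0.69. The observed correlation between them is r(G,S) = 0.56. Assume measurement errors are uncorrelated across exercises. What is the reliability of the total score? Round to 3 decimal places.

0.789

Var(G+S) = 14² + 14.1² + 2·[14·14.1·0.56] = 394.81 + 221.088 = 615.898.
Because errors are independent across components, Cov(Tᵢ,Tⱼ) = Cov(Xᵢ,Xⱼ); the off-diagonal part of the true-score variance is the same as above.
True-score variance = [14²·0.65 + 14.1²·0.69] + 221.088 = 264.579 + 221.088 = 485.667.
Reliability = 485.667 / 615.898 = 0.789.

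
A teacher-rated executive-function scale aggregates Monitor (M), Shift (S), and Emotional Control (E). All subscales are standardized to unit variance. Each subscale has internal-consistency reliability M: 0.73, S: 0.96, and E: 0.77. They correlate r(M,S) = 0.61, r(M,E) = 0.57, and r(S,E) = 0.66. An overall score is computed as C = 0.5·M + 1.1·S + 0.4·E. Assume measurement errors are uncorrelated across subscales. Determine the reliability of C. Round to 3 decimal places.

0.951

Var(C) = 0.5² + 1.1² + 0.4² + 2·[0.55·0.61 + 0.2·0.57 + 0.44·0.66] = 1.62 + 1.4798 = 3.0998.
With uncorrelated errors the cross-covariances are all true-score covariance, so they carry over unchanged; only the diagonal terms shrink to ρᵢσᵢ².
True-score variance = [0.5²·0.73 + 1.1²·0.96 + 0.4²·0.77] + 1.4798 = 1.4673 + 1.4798 = 2.9471.
Reliability = 2.9471 / 3.0998 = 0.951.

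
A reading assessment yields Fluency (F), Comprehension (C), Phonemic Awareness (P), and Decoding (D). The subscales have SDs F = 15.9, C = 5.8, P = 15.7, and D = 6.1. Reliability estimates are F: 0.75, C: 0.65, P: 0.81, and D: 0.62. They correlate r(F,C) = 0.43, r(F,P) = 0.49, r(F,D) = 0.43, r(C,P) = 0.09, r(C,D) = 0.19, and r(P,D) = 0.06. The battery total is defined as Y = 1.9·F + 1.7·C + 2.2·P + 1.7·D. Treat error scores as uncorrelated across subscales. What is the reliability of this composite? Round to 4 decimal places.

0.8676

Var(Y) = 1.9²·15.9² + 1.7²·5.8² + 2.2²·15.7² + 1.7²·6.1² + 2·[3.23·15.9·5.8·0.43 + 4.18·15.9·15.7·0.49 + 3.23·15.9·6.1·0.43 + 3.74·5.8·15.7·0.09 + 2.89·5.8·6.1·0.19 + 3.74·15.7·6.1·0.06] = 2310.41 + 1691.31 = 4001.72.
With uncorrelated errors the cross-covariances are all true-score covariance, so they carry over unchanged; only the diagonal terms shrink to ρᵢσᵢ².
True-score variance = [1.9²·15.9²·0.75 + 1.7²·5.8²·0.65 + 2.2²·15.7²·0.81 + 1.7²·6.1²·0.62] + 1691.31 = 1780.69 + 1691.31 = 3472.
Reliability = 3472 / 4001.72 = 0.8676.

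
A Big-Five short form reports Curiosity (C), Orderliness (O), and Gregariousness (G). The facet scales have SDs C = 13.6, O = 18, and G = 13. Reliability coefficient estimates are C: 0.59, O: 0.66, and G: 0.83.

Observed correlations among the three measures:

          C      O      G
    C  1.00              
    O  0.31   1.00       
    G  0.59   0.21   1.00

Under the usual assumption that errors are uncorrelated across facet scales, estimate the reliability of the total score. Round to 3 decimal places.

Var(C+O+G) = 13.6² + 18² + 13² + 2·[13.6·18·0.31 + 13.6·13·0.59 + 18·13·0.21] = 677.96 + 458.68 = 1136.64.
With uncorrelated errors the cross-covariances are all true-score covariance, so they carry over unchanged; only the diagonal terms shrink to ρᵢσᵢ².
True-score variance = [13.6²·0.59 + 18²·0.66 + 13²·0.83] + 458.68 = 463.236 + 458.68 = 921.916.
Reliability = 921.916 / 1136.64 = 0.811.

0.811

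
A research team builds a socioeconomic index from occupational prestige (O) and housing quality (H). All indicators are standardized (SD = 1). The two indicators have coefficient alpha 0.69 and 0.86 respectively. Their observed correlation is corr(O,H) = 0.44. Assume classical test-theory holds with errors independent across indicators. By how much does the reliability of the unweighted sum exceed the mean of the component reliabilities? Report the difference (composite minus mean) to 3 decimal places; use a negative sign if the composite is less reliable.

Var(sum) = 2 + 0.88 = 2.88; true-score variance = 1.55 + 0.88 = 2.43; composite reliability = 0.8437.
Mean component reliability = 0.7750.
Difference = 0.8437 − 0.7750 = 0.069.

0.069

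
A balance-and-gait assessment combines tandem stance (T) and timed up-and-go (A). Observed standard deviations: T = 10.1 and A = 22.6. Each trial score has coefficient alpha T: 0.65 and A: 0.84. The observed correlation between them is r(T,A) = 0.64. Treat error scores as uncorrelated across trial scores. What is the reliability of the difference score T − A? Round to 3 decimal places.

Var(T−A) = 10.1² + 22.6² − 2·10.1·22.6·0.64 = 612.77 − 292.173 = 320.597.
Because errors are independent across components, Cov(Tᵢ,Tⱼ) = Cov(Xᵢ,Xⱼ); the off-diagonal part of the true-score variance is the same as above.
True-score variance = [10.1²·0.65 + 22.6²·0.84] − 292.173 = 495.345 − 292.173 = 203.172.
Reliability = 203.172 / 320.597 = 0.634.

0.634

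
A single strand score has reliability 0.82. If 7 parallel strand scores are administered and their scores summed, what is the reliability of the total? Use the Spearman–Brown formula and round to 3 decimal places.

0.970

ρ_k = kρ / (1 + (k−1)ρ) = 7·0.82 / (1 + 6·0.82) = 5.740 / 5.920 = 0.970.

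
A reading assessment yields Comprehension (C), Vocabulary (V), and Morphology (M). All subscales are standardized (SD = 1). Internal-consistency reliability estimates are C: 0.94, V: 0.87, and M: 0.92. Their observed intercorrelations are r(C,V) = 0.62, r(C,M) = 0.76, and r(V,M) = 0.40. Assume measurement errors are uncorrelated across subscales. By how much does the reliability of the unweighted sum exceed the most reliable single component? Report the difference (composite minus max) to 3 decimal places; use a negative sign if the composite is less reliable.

Var(sum) = 3 + 3.56 = 6.56; true-score variance = 2.73 + 3.56 = 6.29; composite reliability = 0.9588.
Max component reliability = 0.9400.
Difference = 0.9588 − 0.9400 = 0.019.

0.019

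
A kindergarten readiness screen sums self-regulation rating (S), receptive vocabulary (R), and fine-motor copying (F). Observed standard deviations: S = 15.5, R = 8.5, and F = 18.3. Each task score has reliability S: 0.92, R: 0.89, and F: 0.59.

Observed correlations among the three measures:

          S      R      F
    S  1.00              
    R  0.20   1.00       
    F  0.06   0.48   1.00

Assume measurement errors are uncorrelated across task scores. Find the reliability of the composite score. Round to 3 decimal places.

Var(S+R+F) = 15.5² + 8.5² + 18.3² + 2·[15.5·8.5·0.20 + 15.5·18.3·0.06 + 8.5·18.3·0.48] = 647.39 + 236.066 = 883.456.
Under uncorrelated errors the observed covariances equal the true-score covariances, so only the own-variance terms attenuate.
True-score variance = [15.5²·0.92 + 8.5²·0.89 + 18.3²·0.59] + 236.066 = 482.918 + 236.066 = 718.984.
Reliability = 718.984 / 883.456 = 0.814.

0.814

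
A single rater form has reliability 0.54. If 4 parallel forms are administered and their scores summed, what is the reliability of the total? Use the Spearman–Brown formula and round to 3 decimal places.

0.824

ρ_k = kρ / (1 + (k−1)ρ) = 4·0.54 / (1 + 3·0.54) = 2.160 / 2.620 = 0.824.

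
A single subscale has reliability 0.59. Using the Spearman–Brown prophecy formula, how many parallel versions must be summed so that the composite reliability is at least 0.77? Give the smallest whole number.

3

k ≥ ρ*(1−ρ₁)/(ρ₁(1−ρ*)) = 0.77·0.41 / (0.59·0.23) = 2.326.
Smallest integer k = 3.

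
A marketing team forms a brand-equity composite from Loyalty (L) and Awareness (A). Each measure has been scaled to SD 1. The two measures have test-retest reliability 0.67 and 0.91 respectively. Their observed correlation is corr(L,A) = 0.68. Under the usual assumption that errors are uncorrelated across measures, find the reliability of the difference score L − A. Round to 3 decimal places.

0.344

Var(L−A) = 1 + 1 − 2·0.68 = 2 − 1.36 = 0.64.
Because errors are independent across components, Cov(Tᵢ,Tⱼ) = Cov(Xᵢ,Xⱼ); the off-diagonal part of the true-score variance is the same as above.
True-score variance = [0.67 + 0.91] − 1.36 = 1.58 − 1.36 = 0.22.
Reliability = 0.22 / 0.64 = 0.344.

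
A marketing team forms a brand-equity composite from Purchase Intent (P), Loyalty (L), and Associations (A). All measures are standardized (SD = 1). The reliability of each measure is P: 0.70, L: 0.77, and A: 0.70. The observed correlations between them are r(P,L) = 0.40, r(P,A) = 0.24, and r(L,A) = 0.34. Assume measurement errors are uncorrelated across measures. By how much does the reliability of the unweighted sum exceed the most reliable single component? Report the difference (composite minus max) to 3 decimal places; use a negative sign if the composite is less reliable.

Var(sum) = 3 + 1.96 = 4.96; true-score variance = 2.17 + 1.96 = 4.13; composite reliability = 0.8327.
Max component reliability = 0.7700.
Difference = 0.8327 − 0.7700 = 0.063.

0.063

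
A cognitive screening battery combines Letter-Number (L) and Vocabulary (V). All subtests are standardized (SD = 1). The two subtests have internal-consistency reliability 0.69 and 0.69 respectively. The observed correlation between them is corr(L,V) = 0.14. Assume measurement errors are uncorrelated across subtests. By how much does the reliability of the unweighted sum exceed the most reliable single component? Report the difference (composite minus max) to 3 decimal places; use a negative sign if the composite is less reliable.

0.038

Var(sum) = 2 + 0.28 = 2.28; true-score variance = 1.38 + 0.28 = 1.66; composite reliability = 0.7281.
Max component reliability = 0.6900.
Difference = 0.7281 − 0.6900 = 0.038.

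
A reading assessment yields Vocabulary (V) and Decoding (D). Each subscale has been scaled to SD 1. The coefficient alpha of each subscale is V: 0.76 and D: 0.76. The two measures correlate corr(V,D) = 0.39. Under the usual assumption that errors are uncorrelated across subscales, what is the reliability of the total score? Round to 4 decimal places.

0.8273

Var(V+D) = 2 + 2·[0.39] = 2 + 0.78 = 2.78.
With uncorrelated errors the cross-covariances are all true-score covariance, so they carry over unchanged; only the diagonal terms shrink to ρᵢσᵢ².
True-score variance = [0.76 + 0.76] + 0.78 = 1.52 + 0.78 = 2.3.
Reliability = 2.3 / 2.78 = 0.8273.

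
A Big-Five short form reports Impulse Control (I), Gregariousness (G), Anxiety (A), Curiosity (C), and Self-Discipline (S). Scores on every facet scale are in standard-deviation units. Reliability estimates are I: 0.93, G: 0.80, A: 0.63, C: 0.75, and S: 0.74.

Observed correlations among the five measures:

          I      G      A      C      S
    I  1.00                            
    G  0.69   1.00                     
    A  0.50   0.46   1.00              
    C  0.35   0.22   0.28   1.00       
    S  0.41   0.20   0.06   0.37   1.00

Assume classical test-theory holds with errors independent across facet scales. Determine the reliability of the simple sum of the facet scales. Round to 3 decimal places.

Var(I+G+A+C+S) = 5 + 2·[0.69 + 0.50 + 0.35 + 0.41 + 0.46 + 0.22 + 0.20 + 0.28 + 0.06 + 0.37] = 5 + 7.08 = 12.08.
Because errors are independent across components, Cov(Tᵢ,Tⱼ) = Cov(Xᵢ,Xⱼ); the off-diagonal part of the true-score variance is the same as above.
True-score variance = [0.93 + 0.80 + 0.63 + 0.75 + 0.74] + 7.08 = 3.85 + 7.08 = 10.93.
Reliability = 10.93 / 12.08 = 0.905.

0.905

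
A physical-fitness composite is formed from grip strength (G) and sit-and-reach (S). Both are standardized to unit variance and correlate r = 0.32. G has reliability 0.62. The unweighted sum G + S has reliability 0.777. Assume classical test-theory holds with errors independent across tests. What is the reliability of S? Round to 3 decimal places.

Var(G+S) = 2 + 2·0.32 = 2.640.
True-score variance = ρ_G + ρ_S + 2·0.32, so 0.777 = (0.62 + ρ_S + 0.64) / 2.640.
ρ_S = 0.777·2.640 − 0.62 − 0.64 = 0.791.

0.791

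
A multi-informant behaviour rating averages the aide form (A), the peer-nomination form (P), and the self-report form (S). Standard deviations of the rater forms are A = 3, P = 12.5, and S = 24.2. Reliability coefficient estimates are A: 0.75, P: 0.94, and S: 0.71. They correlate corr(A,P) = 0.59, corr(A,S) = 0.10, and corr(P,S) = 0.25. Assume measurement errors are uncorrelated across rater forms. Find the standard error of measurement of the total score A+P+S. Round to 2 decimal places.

Var(total) = 750.89 + 210.02 = 960.91.
True-score variance = 569.429 + 210.02 = 779.449, so reliability = 0.8112.
Error variance = 960.91 − 779.449 = 181.461; SEM = √181.461 = 13.47.

13.47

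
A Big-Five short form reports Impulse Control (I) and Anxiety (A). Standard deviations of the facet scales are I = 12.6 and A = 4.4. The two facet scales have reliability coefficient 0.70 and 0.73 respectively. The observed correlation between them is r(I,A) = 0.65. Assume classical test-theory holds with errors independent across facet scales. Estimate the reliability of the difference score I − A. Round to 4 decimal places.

Var(I−A) = 12.6² + 4.4² − 2·12.6·4.4·0.65 = 178.12 − 72.072 = 106.048.
With uncorrelated errors the cross-covariances are all true-score covariance, so they carry over unchanged; only the diagonal terms shrink to ρᵢσᵢ².
True-score variance = [12.6²·0.70 + 4.4²·0.73] − 72.072 = 125.265 − 72.072 = 53.1928.
Reliability = 53.1928 / 106.048 = 0.5016.

0.5016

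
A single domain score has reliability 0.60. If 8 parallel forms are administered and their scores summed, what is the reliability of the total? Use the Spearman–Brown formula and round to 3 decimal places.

0.923

ρ_k = kρ / (1 + (k−1)ρ) = 8·0.60 / (1 + 7·0.60) = 4.800 / 5.200 = 0.923.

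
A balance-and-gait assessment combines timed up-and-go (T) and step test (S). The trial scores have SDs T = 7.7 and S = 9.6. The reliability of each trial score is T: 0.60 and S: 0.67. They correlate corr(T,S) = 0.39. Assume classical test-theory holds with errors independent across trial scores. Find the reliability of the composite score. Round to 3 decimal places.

0.741

Var(T+S) = 7.7² + 9.6² + 2·[7.7·9.6·0.39] = 151.45 + 57.6576 = 209.108.
With uncorrelated errors the cross-covariances are all true-score covariance, so they carry over unchanged; only the diagonal terms shrink to ρᵢσᵢ².
True-score variance = [7.7²·0.60 + 9.6²·0.67] + 57.6576 = 97.3212 + 57.6576 = 154.979.
Reliability = 154.979 / 209.108 = 0.741.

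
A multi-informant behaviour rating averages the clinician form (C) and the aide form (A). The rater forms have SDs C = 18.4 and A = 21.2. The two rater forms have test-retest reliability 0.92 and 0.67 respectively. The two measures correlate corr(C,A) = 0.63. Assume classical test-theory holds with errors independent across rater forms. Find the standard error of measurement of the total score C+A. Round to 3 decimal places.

13.244

Var(total) = 788 + 491.501 = 1279.5.
True-score variance = 612.6 + 491.501 = 1104.1, so reliability = 0.8629.
Error variance = 1279.5 − 1104.1 = 175.4; SEM = √175.4 = 13.244.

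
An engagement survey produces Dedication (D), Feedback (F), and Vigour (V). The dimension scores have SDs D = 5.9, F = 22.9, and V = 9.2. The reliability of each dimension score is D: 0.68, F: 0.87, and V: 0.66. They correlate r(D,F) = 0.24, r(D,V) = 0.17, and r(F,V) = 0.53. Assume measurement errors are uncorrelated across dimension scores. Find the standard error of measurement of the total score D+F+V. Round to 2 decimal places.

10.40

Var(total) = 643.86 + 306.629 = 950.489.
True-score variance = 535.77 + 306.629 = 842.399, so reliability = 0.8863.
Error variance = 950.489 − 842.399 = 108.09; SEM = √108.09 = 10.40.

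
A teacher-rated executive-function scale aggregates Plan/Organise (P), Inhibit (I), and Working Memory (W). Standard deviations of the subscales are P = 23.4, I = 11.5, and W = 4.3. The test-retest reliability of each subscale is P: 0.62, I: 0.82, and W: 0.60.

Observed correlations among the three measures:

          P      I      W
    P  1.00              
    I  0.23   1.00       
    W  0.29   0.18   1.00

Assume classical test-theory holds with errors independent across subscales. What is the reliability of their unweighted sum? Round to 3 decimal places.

0.734

Var(P+I+W) = 23.4² + 11.5² + 4.3² + 2·[23.4·11.5·0.23 + 23.4·4.3·0.29 + 11.5·4.3·0.18] = 698.3 + 199.948 = 898.248.
Because errors are independent across components, Cov(Tᵢ,Tⱼ) = Cov(Xᵢ,Xⱼ); the off-diagonal part of the true-score variance is the same as above.
True-score variance = [23.4²·0.62 + 11.5²·0.82 + 4.3²·0.60] + 199.948 = 459.026 + 199.948 = 658.974.
Reliability = 658.974 / 898.248 = 0.734.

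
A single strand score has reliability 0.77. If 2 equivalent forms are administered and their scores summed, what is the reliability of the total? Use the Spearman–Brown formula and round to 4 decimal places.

ρ_k = kρ / (1 + (k−1)ρ) = 2·0.77 / (1 + 1·0.77) = 1.540 / 1.770 = 0.8701.

0.8701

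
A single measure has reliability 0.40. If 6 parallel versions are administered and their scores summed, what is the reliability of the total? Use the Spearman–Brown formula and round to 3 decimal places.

ρ_k = kρ / (1 + (k−1)ρ) = 6·0.40 / (1 + 5·0.40) = 2.400 / 3.000 = 0.800.

0.800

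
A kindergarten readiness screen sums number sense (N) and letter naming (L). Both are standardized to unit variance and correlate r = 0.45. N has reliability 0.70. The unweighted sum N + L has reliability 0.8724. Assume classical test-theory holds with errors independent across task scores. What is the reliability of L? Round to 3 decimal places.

Var(N+L) = 2 + 2·0.45 = 2.900.
True-score variance = ρ_N + ρ_L + 2·0.45, so 0.8724 = (0.70 + ρ_L + 0.90) / 2.900.
ρ_L = 0.8724·2.900 − 0.70 − 0.90 = 0.930.

0.930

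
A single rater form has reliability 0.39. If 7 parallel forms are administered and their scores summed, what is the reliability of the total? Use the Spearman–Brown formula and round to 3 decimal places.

ρ_k = kρ / (1 + (k−1)ρ) = 7·0.39 / (1 + 6·0.39) = 2.730 / 3.340 = 0.817.

0.817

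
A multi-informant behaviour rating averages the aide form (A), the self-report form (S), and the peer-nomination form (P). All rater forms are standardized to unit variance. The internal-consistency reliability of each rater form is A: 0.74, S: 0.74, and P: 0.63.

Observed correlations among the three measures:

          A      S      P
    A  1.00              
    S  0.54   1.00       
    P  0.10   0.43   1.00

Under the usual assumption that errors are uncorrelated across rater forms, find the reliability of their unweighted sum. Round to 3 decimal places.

0.827

Var(A+S+P) = 3 + 2·[0.54 + 0.10 + 0.43] = 3 + 2.14 = 5.14.
Under uncorrelated errors the observed covariances equal the true-score covariances, so only the own-variance terms attenuate.
True-score variance = [0.74 + 0.74 + 0.63] + 2.14 = 2.11 + 2.14 = 4.25.
Reliability = 4.25 / 5.14 = 0.827.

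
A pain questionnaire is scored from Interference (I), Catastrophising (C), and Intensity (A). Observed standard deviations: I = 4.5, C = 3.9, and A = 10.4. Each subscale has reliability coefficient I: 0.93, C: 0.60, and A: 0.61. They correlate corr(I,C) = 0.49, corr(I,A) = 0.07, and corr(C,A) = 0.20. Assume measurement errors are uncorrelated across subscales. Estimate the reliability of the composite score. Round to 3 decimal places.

Var(I+C+A) = 4.5² + 3.9² + 10.4² + 2·[4.5·3.9·0.49 + 4.5·10.4·0.07 + 3.9·10.4·0.20] = 143.62 + 39.975 = 183.595.
Under uncorrelated errors the observed covariances equal the true-score covariances, so only the own-variance terms attenuate.
True-score variance = [4.5²·0.93 + 3.9²·0.60 + 10.4²·0.61] + 39.975 = 93.9361 + 39.975 = 133.911.
Reliability = 133.911 / 183.595 = 0.729.

0.729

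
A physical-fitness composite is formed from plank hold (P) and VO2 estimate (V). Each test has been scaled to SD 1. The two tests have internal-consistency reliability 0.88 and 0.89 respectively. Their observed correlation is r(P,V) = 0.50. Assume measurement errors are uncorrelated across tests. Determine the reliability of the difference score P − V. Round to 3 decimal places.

0.770

Var(P−V) = 1 + 1 − 2·0.50 = 2 − 1 = 1.
Under uncorrelated errors the observed covariances equal the true-score covariances, so only the own-variance terms attenuate.
True-score variance = [0.88 + 0.89] − 1 = 1.77 − 1 = 0.77.
Reliability = 0.77 / 1 = 0.770.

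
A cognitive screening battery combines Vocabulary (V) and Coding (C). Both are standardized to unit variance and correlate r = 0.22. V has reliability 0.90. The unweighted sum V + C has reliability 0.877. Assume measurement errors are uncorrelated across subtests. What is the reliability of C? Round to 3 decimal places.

Var(V+C) = 2 + 2·0.22 = 2.440.
True-score variance = ρ_V + ρ_C + 2·0.22, so 0.877 = (0.90 + ρ_C + 0.44) / 2.440.
ρ_C = 0.877·2.440 − 0.90 − 0.44 = 0.800.

0.800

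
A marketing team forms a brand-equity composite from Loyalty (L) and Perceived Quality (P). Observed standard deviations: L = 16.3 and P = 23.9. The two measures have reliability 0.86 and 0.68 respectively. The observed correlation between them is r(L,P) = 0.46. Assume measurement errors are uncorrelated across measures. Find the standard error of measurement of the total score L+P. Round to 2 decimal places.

Var(total) = 836.9 + 358.404 = 1195.3.
True-score variance = 616.916 + 358.404 = 975.321, so reliability = 0.8160.
Error variance = 1195.3 − 975.321 = 219.984; SEM = √219.984 = 14.83.

14.83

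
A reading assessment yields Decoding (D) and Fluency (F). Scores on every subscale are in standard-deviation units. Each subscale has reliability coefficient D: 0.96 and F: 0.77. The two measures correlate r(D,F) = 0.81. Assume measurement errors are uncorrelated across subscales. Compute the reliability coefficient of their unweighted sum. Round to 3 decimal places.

Var(D+F) = 2 + 2·[0.81] = 2 + 1.62 = 3.62.
Under uncorrelated errors the observed covariances equal the true-score covariances, so only the own-variance terms attenuate.
True-score variance = [0.96 + 0.77] + 1.62 = 1.73 + 1.62 = 3.35.
Reliability = 3.35 / 3.62 = 0.925.

0.925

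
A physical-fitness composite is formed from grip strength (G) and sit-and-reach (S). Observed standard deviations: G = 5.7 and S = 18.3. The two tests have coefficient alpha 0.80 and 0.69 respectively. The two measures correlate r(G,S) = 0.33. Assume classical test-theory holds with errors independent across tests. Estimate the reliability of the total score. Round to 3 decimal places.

0.747

Var(G+S) = 5.7² + 18.3² + 2·[5.7·18.3·0.33] = 367.38 + 68.8446 = 436.225.
With uncorrelated errors the cross-covariances are all true-score covariance, so they carry over unchanged; only the diagonal terms shrink to ρᵢσᵢ².
True-score variance = [5.7²·0.80 + 18.3²·0.69] + 68.8446 = 257.066 + 68.8446 = 325.911.
Reliability = 325.911 / 436.225 = 0.747.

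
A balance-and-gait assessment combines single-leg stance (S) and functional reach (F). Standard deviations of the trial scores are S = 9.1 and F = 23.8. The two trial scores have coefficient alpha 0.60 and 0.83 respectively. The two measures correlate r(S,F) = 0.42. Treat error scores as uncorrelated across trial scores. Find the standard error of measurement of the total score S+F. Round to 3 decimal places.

11.376

Var(total) = 649.25 + 181.927 = 831.177.
True-score variance = 519.831 + 181.927 = 701.758, so reliability = 0.8443.
Error variance = 831.177 − 701.758 = 129.419; SEM = √129.419 = 11.376.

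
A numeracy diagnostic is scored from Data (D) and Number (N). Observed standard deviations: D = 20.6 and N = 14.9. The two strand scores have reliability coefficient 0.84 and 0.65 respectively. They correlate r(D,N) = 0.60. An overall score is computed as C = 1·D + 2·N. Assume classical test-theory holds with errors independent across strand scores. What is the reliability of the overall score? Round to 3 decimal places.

0.815

Var(C) = 20.6² + 2²·14.9² + 2·[2·20.6·14.9·0.60] = 1312.4 + 736.656 = 2049.06.
Under uncorrelated errors the observed covariances equal the true-score covariances, so only the own-variance terms attenuate.
True-score variance = [20.6²·0.84 + 2²·14.9²·0.65] + 736.656 = 933.688 + 736.656 = 1670.34.
Reliability = 1670.34 / 2049.06 = 0.815.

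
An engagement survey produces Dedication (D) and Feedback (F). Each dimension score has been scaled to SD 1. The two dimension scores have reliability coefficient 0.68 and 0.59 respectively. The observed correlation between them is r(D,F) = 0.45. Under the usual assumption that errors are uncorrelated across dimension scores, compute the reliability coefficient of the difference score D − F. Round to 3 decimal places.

0.336

Var(D−F) = 1 + 1 − 2·0.45 = 2 − 0.9 = 1.1.
Because errors are independent across components, Cov(Tᵢ,Tⱼ) = Cov(Xᵢ,Xⱼ); the off-diagonal part of the true-score variance is the same as above.
True-score variance = [0.68 + 0.59] − 0.9 = 1.27 − 0.9 = 0.37.
Reliability = 0.37 / 1.1 = 0.336.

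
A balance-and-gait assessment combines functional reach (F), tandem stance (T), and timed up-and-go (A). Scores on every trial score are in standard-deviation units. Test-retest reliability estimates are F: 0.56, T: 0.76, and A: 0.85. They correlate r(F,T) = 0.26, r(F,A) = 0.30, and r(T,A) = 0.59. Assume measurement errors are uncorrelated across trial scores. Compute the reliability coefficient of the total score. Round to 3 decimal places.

Var(F+T+A) = 3 + 2·[0.26 + 0.30 + 0.59] = 3 + 2.3 = 5.3.
Because errors are independent across components, Cov(Tᵢ,Tⱼ) = Cov(Xᵢ,Xⱼ); the off-diagonal part of the true-score variance is the same as above.
True-score variance = [0.56 + 0.76 + 0.85] + 2.3 = 2.17 + 2.3 = 4.47.
Reliability = 4.47 / 5.3 = 0.843.

0.843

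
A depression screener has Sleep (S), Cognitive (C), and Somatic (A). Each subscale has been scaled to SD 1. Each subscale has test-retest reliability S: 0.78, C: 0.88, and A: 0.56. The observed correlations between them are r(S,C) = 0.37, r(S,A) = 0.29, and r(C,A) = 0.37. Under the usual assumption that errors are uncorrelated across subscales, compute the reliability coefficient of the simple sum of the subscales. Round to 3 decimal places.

Var(S+C+A) = 3 + 2·[0.37 + 0.29 + 0.37] = 3 + 2.06 = 5.06.
Under uncorrelated errors the observed covariances equal the true-score covariances, so only the own-variance terms attenuate.
True-score variance = [0.78 + 0.88 + 0.56] + 2.06 = 2.22 + 2.06 = 4.28.
Reliability = 4.28 / 5.06 = 0.846.

0.846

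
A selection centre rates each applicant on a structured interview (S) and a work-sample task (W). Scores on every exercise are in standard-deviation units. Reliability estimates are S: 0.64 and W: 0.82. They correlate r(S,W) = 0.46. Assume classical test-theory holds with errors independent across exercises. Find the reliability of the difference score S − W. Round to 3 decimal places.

Var(S−W) = 1 + 1 − 2·0.46 = 2 − 0.92 = 1.08.
Because errors are independent across components, Cov(Tᵢ,Tⱼ) = Cov(Xᵢ,Xⱼ); the off-diagonal part of the true-score variance is the same as above.
True-score variance = [0.64 + 0.82] − 0.92 = 1.46 − 0.92 = 0.54.
Reliability = 0.54 / 1.08 = 0.500.

0.500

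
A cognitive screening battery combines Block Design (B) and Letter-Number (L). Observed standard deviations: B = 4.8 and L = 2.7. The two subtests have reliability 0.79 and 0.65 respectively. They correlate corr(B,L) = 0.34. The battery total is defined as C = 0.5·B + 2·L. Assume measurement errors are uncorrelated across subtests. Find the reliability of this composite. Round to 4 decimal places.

Var(C) = 0.5²·4.8² + 2²·2.7² + 2·[4.8·2.7·0.34] = 34.92 + 8.8128 = 43.7328.
Under uncorrelated errors the observed covariances equal the true-score covariances, so only the own-variance terms attenuate.
True-score variance = [0.5²·4.8²·0.79 + 2²·2.7²·0.65] + 8.8128 = 23.5044 + 8.8128 = 32.3172.
Reliability = 32.3172 / 43.7328 = 0.7390.

0.7390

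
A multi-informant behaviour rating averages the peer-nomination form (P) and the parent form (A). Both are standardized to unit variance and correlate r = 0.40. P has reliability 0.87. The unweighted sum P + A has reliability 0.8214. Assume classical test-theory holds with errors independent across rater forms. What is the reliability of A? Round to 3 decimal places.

0.630

Var(P+A) = 2 + 2·0.40 = 2.800.
True-score variance = ρ_P + ρ_A + 2·0.40, so 0.8214 = (0.87 + ρ_A + 0.80) / 2.800.
ρ_A = 0.8214·2.800 − 0.87 − 0.80 = 0.630.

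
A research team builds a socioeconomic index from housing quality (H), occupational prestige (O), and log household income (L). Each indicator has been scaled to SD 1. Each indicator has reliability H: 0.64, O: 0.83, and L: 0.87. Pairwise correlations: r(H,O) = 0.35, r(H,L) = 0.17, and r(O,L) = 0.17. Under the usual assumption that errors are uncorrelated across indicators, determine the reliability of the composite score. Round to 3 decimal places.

0.849

Var(H+O+L) = 3 + 2·[0.35 + 0.17 + 0.17] = 3 + 1.38 = 4.38.
Under uncorrelated errors the observed covariances equal the true-score covariances, so only the own-variance terms attenuate.
True-score variance = [0.64 + 0.83 + 0.87] + 1.38 = 2.34 + 1.38 = 3.72.
Reliability = 3.72 / 4.38 = 0.849.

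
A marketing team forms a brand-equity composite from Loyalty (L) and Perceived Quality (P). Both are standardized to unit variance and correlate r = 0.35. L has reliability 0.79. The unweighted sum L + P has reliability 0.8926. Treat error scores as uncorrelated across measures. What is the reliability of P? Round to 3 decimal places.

Var(L+P) = 2 + 2·0.35 = 2.700.
True-score variance = ρ_L + ρ_P + 2·0.35, so 0.8926 = (0.79 + ρ_P + 0.70) / 2.700.
ρ_P = 0.8926·2.700 − 0.79 − 0.70 = 0.920.

0.920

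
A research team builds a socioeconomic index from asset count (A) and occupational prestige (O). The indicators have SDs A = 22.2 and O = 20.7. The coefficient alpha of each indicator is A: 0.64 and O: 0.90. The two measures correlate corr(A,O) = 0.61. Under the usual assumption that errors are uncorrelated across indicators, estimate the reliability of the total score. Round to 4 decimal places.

0.8514

Var(A+O) = 22.2² + 20.7² + 2·[22.2·20.7·0.61] = 921.33 + 560.639 = 1481.97.
Because errors are independent across components, Cov(Tᵢ,Tⱼ) = Cov(Xᵢ,Xⱼ); the off-diagonal part of the true-score variance is the same as above.
True-score variance = [22.2²·0.64 + 20.7²·0.90] + 560.639 = 701.059 + 560.639 = 1261.7.
Reliability = 1261.7 / 1481.97 = 0.8514.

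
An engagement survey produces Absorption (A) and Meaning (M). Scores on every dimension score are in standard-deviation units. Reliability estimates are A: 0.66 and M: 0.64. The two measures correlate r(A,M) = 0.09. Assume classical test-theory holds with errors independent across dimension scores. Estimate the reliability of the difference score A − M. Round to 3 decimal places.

Var(A−M) = 1 + 1 − 2·0.09 = 2 − 0.18 = 1.82.
With uncorrelated errors the cross-covariances are all true-score covariance, so they carry over unchanged; only the diagonal terms shrink to ρᵢσᵢ².
True-score variance = [0.66 + 0.64] − 0.18 = 1.3 − 0.18 = 1.12.
Reliability = 1.12 / 1.82 = 0.615.

0.615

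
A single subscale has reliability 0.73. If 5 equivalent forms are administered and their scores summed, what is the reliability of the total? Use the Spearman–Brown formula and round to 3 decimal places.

0.931

ρ_k = kρ / (1 + (k−1)ρ) = 5·0.73 / (1 + 4·0.73) = 3.650 / 3.920 = 0.931.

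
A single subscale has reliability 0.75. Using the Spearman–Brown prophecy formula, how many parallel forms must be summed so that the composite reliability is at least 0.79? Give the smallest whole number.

2

k ≥ ρ*(1−ρ₁)/(ρ₁(1−ρ*)) = 0.79·0.25 / (0.75·0.21) = 1.254.
Smallest integer k = 2.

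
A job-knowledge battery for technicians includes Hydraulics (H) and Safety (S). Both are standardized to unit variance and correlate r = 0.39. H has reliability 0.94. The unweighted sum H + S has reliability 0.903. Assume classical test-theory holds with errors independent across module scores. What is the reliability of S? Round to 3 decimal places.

Var(H+S) = 2 + 2·0.39 = 2.780.
True-score variance = ρ_H + ρ_S + 2·0.39, so 0.903 = (0.94 + ρ_S + 0.78) / 2.780.
ρ_S = 0.903·2.780 − 0.94 − 0.78 = 0.790.

0.790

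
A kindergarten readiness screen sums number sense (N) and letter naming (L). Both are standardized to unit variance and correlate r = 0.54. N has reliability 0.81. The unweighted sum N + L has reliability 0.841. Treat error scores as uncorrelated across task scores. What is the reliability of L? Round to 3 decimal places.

0.700

Var(N+L) = 2 + 2·0.54 = 3.080.
True-score variance = ρ_N + ρ_L + 2·0.54, so 0.841 = (0.81 + ρ_L + 1.08) / 3.080.
ρ_L = 0.841·3.080 − 0.81 − 1.08 = 0.700.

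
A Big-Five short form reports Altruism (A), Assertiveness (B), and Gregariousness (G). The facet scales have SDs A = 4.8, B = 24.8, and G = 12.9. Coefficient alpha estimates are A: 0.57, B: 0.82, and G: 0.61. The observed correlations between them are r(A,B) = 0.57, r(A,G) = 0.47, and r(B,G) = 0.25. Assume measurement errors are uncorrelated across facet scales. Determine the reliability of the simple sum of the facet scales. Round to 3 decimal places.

Var(A+B+G) = 4.8² + 24.8² + 12.9² + 2·[4.8·24.8·0.57 + 4.8·12.9·0.47 + 24.8·12.9·0.25] = 804.49 + 353.87 = 1158.36.
Under uncorrelated errors the observed covariances equal the true-score covariances, so only the own-variance terms attenuate.
True-score variance = [4.8²·0.57 + 24.8²·0.82 + 12.9²·0.61] + 353.87 = 618.976 + 353.87 = 972.846.
Reliability = 972.846 / 1158.36 = 0.840.

0.840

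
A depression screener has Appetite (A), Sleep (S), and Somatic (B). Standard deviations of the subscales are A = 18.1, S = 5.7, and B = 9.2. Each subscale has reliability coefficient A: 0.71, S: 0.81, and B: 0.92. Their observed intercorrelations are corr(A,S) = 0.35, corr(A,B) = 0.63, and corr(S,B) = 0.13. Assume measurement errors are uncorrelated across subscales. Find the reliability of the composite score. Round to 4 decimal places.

Var(A+S+B) = 18.1² + 5.7² + 9.2² + 2·[18.1·5.7·0.35 + 18.1·9.2·0.63 + 5.7·9.2·0.13] = 444.74 + 295.669 = 740.409.
Because errors are independent across components, Cov(Tᵢ,Tⱼ) = Cov(Xᵢ,Xⱼ); the off-diagonal part of the true-score variance is the same as above.
True-score variance = [18.1²·0.71 + 5.7²·0.81 + 9.2²·0.92] + 295.669 = 336.789 + 295.669 = 632.457.
Reliability = 632.457 / 740.409 = 0.8542.

0.8542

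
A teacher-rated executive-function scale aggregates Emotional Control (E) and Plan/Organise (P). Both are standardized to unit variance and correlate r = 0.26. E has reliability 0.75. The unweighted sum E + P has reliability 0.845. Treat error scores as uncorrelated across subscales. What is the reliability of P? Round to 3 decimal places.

Var(E+P) = 2 + 2·0.26 = 2.520.
True-score variance = ρ_E + ρ_P + 2·0.26, so 0.845 = (0.75 + ρ_P + 0.52) / 2.520.
ρ_P = 0.845·2.520 − 0.75 − 0.52 = 0.859.

0.859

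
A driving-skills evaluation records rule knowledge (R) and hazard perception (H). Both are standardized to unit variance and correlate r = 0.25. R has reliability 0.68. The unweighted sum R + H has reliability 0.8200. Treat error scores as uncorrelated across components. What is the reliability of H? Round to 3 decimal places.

Var(R+H) = 2 + 2·0.25 = 2.500.
True-score variance = ρ_R + ρ_H + 2·0.25, so 0.8200 = (0.68 + ρ_H + 0.50) / 2.500.
ρ_H = 0.8200·2.500 − 0.68 − 0.50 = 0.870.

0.870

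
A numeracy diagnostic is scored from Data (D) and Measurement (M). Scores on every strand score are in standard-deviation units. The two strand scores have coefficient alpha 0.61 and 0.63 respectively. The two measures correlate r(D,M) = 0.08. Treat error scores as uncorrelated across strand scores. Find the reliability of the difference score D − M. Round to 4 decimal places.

Var(D−M) = 1 + 1 − 2·0.08 = 2 − 0.16 = 1.84.
Under uncorrelated errors the observed covariances equal the true-score covariances, so only the own-variance terms attenuate.
True-score variance = [0.61 + 0.63] − 0.16 = 1.24 − 0.16 = 1.08.
Reliability = 1.08 / 1.84 = 0.5870.

0.5870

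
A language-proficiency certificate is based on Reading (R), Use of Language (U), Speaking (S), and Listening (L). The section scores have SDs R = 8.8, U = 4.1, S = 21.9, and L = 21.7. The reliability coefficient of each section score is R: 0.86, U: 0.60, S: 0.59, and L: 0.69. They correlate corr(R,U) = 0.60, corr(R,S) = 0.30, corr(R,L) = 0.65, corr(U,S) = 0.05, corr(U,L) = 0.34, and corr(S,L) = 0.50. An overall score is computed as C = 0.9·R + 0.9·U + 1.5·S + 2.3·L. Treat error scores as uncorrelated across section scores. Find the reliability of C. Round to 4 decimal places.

0.7995

Var(C) = 0.9²·8.8² + 0.9²·4.1² + 1.5²·21.9² + 2.3²·21.7² + 2·[0.81·8.8·4.1·0.60 + 1.35·8.8·21.9·0.30 + 2.07·8.8·21.7·0.65 + 1.35·4.1·21.9·0.05 + 2.07·4.1·21.7·0.34 + 3.45·21.9·21.7·0.50] = 3646.47 + 2481.95 = 6128.42.
Because errors are independent across components, Cov(Tᵢ,Tⱼ) = Cov(Xᵢ,Xⱼ); the off-diagonal part of the true-score variance is the same as above.
True-score variance = [0.9²·8.8²·0.86 + 0.9²·4.1²·0.60 + 1.5²·21.9²·0.59 + 2.3²·21.7²·0.69] + 2481.95 = 2417.59 + 2481.95 = 4899.54.
Reliability = 4899.54 / 6128.42 = 0.7995.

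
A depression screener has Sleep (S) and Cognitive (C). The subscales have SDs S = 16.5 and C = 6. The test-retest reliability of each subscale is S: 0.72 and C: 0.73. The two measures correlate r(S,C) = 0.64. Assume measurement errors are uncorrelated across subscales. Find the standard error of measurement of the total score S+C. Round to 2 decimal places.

9.27

Var(total) = 308.25 + 126.72 = 434.97.
True-score variance = 222.3 + 126.72 = 349.02, so reliability = 0.8024.
Error variance = 434.97 − 349.02 = 85.95; SEM = √85.95 = 9.27.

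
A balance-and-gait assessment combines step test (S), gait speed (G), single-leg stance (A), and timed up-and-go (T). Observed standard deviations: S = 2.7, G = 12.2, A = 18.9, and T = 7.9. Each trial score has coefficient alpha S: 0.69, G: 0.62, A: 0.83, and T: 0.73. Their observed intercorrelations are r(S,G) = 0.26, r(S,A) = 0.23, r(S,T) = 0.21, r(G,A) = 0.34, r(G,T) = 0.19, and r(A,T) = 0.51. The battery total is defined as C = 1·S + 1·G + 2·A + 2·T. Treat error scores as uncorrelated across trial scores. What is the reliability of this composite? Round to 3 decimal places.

0.873

Var(C) = 2.7² + 12.2² + 2²·18.9² + 2²·7.9² + 2·[2.7·12.2·0.26 + 2·2.7·18.9·0.23 + 2·2.7·7.9·0.21 + 2·12.2·18.9·0.34 + 2·12.2·7.9·0.19 + 4·18.9·7.9·0.51] = 1834.61 + 1078.02 = 2912.63.
With uncorrelated errors the cross-covariances are all true-score covariance, so they carry over unchanged; only the diagonal terms shrink to ρᵢσᵢ².
True-score variance = [2.7²·0.69 + 12.2²·0.62 + 2²·18.9²·0.83 + 2²·7.9²·0.73] + 1078.02 = 1465.49 + 1078.02 = 2543.5.
Reliability = 2543.5 / 2912.63 = 0.873.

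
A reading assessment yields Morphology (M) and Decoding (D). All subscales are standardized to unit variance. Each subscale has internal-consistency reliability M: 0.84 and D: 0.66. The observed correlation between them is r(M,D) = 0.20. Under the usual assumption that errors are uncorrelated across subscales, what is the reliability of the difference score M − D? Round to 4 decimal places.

0.6875

Var(M−D) = 1 + 1 − 2·0.20 = 2 − 0.4 = 1.6.
Because errors are independent across components, Cov(Tᵢ,Tⱼ) = Cov(Xᵢ,Xⱼ); the off-diagonal part of the true-score variance is the same as above.
True-score variance = [0.84 + 0.66] − 0.4 = 1.5 − 0.4 = 1.1.
Reliability = 1.1 / 1.6 = 0.6875.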